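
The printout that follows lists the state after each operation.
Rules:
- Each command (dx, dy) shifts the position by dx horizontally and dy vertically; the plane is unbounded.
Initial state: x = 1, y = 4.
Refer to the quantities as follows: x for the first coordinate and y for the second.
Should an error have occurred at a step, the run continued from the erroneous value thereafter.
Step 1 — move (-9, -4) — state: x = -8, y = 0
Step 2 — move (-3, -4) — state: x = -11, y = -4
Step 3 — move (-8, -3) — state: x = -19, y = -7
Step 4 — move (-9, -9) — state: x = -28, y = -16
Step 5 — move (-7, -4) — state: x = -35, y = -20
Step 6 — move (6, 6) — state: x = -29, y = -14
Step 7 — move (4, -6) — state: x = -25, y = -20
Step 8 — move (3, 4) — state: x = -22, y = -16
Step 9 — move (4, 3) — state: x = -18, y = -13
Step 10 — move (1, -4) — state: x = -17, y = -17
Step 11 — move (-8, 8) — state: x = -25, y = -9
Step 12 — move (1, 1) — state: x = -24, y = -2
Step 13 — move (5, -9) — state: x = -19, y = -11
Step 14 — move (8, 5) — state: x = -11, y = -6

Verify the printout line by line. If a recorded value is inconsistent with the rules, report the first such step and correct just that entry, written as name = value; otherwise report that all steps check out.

Recomputing the run from the initial state:
step 1: x = -8, y = 0
step 2: x = -11, y = -4
step 3: x = -19, y = -7
step 4: x = -28, y = -16
step 5: x = -35, y = -20
step 6: x = -29, y = -14
step 7: x = -25, y = -20
step 8: x = -22, y = -16
step 9: x = -18, y = -13
step 10: x = -17, y = -17
step 11: x = -25, y = -9
step 12: x = -24, y = -8
step 13: x = -19, y = -17
step 14: x = -11, y = -12
The first disagreement with the printout is at step 12, where the value should be y = -8.

step 12, y = -8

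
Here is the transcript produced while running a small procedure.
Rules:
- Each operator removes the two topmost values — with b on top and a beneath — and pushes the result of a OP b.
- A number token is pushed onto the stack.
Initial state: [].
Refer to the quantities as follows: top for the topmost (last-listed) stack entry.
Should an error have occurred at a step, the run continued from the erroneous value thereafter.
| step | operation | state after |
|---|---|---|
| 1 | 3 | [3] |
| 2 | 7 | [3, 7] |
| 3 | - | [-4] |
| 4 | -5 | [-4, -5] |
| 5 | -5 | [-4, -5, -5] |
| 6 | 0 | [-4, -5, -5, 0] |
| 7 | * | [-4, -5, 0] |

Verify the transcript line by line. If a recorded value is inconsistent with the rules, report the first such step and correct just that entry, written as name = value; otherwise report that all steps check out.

no error

1. push 3: top = 3 (matches)
2. push 7: top = 7 (confirmed correct)
3. 3 - 7 = -4 (confirmed correct)
4. push -5: top = -5 (no discrepancy)
5. push -5: top = -5 (no discrepancy)
6. push 0: top = 0 (no discrepancy)
7. -5 * 0 = 0 (consistent with the transcript)
Every step is consistent.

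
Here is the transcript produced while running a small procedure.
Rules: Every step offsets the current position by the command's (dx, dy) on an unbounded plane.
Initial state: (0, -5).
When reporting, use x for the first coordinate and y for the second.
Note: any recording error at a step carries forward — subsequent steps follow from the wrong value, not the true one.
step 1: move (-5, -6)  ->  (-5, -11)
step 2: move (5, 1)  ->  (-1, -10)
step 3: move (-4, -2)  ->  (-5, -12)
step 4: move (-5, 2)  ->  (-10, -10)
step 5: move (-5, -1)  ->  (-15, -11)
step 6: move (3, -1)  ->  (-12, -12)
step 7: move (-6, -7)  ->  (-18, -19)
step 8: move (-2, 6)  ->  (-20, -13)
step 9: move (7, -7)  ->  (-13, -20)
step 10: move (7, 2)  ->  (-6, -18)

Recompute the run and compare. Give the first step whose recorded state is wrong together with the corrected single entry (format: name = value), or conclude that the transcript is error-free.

step 2, x = 0

Recomputing the run from the initial state:
step 1: x = -5, y = -11
step 2: x = 0, y = -10
step 3: x = -4, y = -12
step 4: x = -9, y = -10
step 5: x = -14, y = -11
step 6: x = -11, y = -12
step 7: x = -17, y = -19
step 8: x = -19, y = -13
step 9: x = -12, y = -20
step 10: x = -5, y = -18
The first disagreement with the transcript is at step 2, where the value should be x = 0.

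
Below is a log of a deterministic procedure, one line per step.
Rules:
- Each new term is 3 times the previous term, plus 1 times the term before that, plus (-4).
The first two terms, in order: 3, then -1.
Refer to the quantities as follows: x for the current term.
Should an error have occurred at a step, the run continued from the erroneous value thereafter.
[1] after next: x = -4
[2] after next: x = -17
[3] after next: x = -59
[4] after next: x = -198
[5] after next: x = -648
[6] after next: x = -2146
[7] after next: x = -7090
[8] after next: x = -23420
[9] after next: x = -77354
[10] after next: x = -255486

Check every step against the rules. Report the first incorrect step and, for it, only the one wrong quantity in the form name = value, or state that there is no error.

step 5, x = -657

step 1: x = 3*(-1) + (1)*(3) + (-4) = -4 -> agrees with the log
step 2: x = 3*(-4) + (1)*(-1) + (-4) = -17 -> exactly as logged
step 3: x = 3*(-17) + (1)*(-4) + (-4) = -59 -> consistent with the log
step 4: x = 3*(-59) + (1)*(-17) + (-4) = -198 -> checks out
step 5: x = 3*(-198) + (1)*(-59) + (-4) = -657 -> not what was recorded
First incorrect step: 5; the correct value is x = -657.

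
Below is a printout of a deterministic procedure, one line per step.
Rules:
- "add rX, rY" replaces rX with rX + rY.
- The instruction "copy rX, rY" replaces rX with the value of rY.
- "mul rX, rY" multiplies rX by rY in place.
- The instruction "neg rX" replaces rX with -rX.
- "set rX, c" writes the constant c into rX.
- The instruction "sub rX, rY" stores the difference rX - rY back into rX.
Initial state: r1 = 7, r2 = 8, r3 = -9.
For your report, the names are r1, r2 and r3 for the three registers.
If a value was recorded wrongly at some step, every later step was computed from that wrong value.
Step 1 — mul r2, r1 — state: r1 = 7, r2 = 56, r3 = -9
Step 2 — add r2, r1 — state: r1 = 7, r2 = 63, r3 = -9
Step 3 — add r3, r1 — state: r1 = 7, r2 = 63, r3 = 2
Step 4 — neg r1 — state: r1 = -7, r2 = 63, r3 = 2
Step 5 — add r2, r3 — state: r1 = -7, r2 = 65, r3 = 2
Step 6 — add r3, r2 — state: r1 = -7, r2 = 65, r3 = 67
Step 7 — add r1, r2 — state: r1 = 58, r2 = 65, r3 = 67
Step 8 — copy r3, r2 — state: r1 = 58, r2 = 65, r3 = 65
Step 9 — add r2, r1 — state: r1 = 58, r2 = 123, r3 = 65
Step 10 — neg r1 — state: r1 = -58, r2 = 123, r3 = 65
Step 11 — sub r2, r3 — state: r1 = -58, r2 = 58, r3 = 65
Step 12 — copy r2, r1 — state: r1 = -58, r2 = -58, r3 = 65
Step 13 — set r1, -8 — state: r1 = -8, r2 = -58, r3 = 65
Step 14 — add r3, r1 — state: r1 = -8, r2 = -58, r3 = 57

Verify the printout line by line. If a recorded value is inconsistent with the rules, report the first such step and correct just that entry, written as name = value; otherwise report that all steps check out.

step 3, r3 = -2

Recomputing the run from the initial state:
step 1: r1 = 7, r2 = 56, r3 = -9
step 2: r1 = 7, r2 = 63, r3 = -9
step 3: r1 = 7, r2 = 63, r3 = -2
step 4: r1 = -7, r2 = 63, r3 = -2
step 5: r1 = -7, r2 = 61, r3 = -2
step 6: r1 = -7, r2 = 61, r3 = 59
step 7: r1 = 54, r2 = 61, r3 = 59
step 8: r1 = 54, r2 = 61, r3 = 61
step 9: r1 = 54, r2 = 115, r3 = 61
step 10: r1 = -54, r2 = 115, r3 = 61
step 11: r1 = -54, r2 = 54, r3 = 61
step 12: r1 = -54, r2 = -54, r3 = 61
step 13: r1 = -8, r2 = -54, r3 = 61
step 14: r1 = -8, r2 = -54, r3 = 53
The first disagreement with the printout is at step 3, where the value should be r3 = -2.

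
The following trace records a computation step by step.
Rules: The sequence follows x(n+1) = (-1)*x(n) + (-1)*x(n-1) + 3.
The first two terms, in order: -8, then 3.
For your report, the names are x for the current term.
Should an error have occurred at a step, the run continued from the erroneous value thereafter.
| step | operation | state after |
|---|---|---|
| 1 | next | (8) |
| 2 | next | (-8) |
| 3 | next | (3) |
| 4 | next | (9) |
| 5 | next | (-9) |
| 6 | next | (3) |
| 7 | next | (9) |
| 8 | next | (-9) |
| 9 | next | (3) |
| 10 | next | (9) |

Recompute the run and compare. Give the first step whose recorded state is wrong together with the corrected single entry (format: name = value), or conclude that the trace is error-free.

step 4, x = 8

Recomputing the run from the initial state:
step 1: x = 8
step 2: x = -8
step 3: x = 3
step 4: x = 8
step 5: x = -8
step 6: x = 3
step 7: x = 8
step 8: x = -8
step 9: x = 3
step 10: x = 8
The first disagreement with the trace is at step 4, where the value should be x = 8.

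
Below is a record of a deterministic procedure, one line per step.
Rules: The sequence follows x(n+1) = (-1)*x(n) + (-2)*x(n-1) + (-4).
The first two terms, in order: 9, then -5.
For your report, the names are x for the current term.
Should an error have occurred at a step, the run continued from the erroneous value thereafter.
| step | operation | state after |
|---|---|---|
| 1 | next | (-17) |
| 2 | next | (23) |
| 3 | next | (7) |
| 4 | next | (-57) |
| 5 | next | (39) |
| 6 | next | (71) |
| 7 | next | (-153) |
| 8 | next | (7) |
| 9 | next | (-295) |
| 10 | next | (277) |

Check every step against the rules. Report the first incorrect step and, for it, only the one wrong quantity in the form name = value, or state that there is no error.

step 9, x = 295

step 1: x = -1*(-5) + (-2)*(9) + (-4) = -17 -> verified
step 2: x = -1*(-17) + (-2)*(-5) + (-4) = 23 -> agrees with the record
step 3: x = -1*(23) + (-2)*(-17) + (-4) = 7 -> same as recorded
step 4: x = -1*(7) + (-2)*(23) + (-4) = -57 -> confirmed correct
step 5: x = -1*(-57) + (-2)*(7) + (-4) = 39 -> matches
step 6: x = -1*(39) + (-2)*(-57) + (-4) = 71 -> consistent with the record
step 7: x = -1*(71) + (-2)*(39) + (-4) = -153 -> exactly as logged
step 8: x = -1*(-153) + (-2)*(71) + (-4) = 7 -> in agreement
step 9: x = -1*(7) + (-2)*(-153) + (-4) = 295 -> the record has a different value
That makes step 9 the first incorrect line — x = 295 is what it should show.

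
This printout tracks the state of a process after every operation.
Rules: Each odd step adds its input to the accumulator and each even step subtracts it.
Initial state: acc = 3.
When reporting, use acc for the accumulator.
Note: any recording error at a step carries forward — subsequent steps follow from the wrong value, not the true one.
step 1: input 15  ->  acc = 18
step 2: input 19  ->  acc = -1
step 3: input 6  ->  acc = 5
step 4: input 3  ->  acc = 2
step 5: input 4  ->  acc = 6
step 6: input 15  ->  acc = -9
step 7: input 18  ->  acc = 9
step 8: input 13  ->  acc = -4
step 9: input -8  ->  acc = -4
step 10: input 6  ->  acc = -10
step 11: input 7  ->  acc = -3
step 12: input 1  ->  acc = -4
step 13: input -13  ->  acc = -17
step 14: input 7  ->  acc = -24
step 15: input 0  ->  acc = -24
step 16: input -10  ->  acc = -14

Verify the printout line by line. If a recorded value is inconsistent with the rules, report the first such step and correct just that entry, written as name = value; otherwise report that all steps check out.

step 9, acc = -12

Step 1: acc = 3 + 15 = 18 — consistent with the printout.
Step 2: acc = 18 - 19 = -1 — in agreement.
Step 3: acc = -1 + 6 = 5 — in agreement.
Step 4: acc = 5 - 3 = 2 — same as recorded.
Step 5: acc = 2 + 4 = 6 — confirmed correct.
Step 6: acc = 6 - 15 = -9 — same as recorded.
Step 7: acc = -9 + 18 = 9 — consistent with the printout.
Step 8: acc = 9 - 13 = -4 — exactly as logged.
Step 9: acc = -4 + -8 = -12 — the entry is off here.
So the first discrepancy is step 9, where the right value is acc = -12.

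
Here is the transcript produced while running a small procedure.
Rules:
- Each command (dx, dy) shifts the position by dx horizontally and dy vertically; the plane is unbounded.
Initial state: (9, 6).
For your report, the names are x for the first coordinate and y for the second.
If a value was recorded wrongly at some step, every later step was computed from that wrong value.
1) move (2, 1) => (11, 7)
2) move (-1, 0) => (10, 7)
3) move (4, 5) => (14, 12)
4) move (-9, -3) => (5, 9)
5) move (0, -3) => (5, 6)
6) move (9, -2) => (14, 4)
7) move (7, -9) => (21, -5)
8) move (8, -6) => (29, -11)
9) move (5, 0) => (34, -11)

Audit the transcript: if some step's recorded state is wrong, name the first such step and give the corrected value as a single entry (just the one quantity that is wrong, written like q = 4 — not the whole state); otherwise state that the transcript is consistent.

Step 1: x = 9 + (2) = 11, y = 6 + (1) = 7 — agrees with the transcript.
Step 2: x = 11 + (-1) = 10, y = 7 + (0) = 7 — agrees with the transcript.
Step 3: x = 10 + (4) = 14, y = 7 + (5) = 12 — same as recorded.
Step 4: x = 14 + (-9) = 5, y = 12 + (-3) = 9 — verified.
Step 5: x = 5 + (0) = 5, y = 9 + (-3) = 6 — matches.
Step 6: x = 5 + (9) = 14, y = 6 + (-2) = 4 — exactly as logged.
Step 7: x = 14 + (7) = 21, y = 4 + (-9) = -5 — confirmed correct.
Step 8: x = 21 + (8) = 29, y = -5 + (-6) = -11 — in agreement.
Step 9: x = 29 + (5) = 34, y = -11 + (0) = -11 — same as recorded.
No step deviates from the rules.

no error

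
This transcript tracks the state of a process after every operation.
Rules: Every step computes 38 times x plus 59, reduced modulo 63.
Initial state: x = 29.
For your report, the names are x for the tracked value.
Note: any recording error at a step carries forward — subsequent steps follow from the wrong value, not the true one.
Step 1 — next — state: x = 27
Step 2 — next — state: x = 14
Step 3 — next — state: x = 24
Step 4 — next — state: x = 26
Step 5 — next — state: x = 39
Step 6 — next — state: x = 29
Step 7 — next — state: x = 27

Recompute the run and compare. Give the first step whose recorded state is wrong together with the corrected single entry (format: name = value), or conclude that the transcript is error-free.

Recomputing the run from the initial state:
step 1: x = 27
step 2: x = 14
step 3: x = 24
step 4: x = 26
step 5: x = 39
step 6: x = 29
step 7: x = 27
This matches the transcript at every step.

no error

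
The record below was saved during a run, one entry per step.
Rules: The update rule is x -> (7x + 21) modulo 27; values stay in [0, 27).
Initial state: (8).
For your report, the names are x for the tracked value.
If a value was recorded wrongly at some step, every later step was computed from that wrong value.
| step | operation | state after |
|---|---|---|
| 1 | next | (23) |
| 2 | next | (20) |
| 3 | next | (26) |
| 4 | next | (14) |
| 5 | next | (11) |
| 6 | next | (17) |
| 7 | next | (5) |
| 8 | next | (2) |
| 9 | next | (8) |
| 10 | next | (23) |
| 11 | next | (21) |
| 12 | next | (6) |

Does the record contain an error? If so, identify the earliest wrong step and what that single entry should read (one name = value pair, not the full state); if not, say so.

step 1: x = (7*8 + 21) mod 27 = 23 -> agrees with the record
step 2: x = (7*23 + 21) mod 27 = 20 -> no discrepancy
step 3: x = (7*20 + 21) mod 27 = 26 -> verified
step 4: x = (7*26 + 21) mod 27 = 14 -> same as recorded
step 5: x = (7*14 + 21) mod 27 = 11 -> checks out
step 6: x = (7*11 + 21) mod 27 = 17 -> same as recorded
step 7: x = (7*17 + 21) mod 27 = 5 -> verified
step 8: x = (7*5 + 21) mod 27 = 2 -> consistent with the record
step 9: x = (7*2 + 21) mod 27 = 8 -> same as recorded
step 10: x = (7*8 + 21) mod 27 = 23 -> in agreement
step 11: x = (7*23 + 21) mod 27 = 20 -> first mismatch against the record
First deviation found at step 11; the corrected entry is x = 20.

step 11, x = 20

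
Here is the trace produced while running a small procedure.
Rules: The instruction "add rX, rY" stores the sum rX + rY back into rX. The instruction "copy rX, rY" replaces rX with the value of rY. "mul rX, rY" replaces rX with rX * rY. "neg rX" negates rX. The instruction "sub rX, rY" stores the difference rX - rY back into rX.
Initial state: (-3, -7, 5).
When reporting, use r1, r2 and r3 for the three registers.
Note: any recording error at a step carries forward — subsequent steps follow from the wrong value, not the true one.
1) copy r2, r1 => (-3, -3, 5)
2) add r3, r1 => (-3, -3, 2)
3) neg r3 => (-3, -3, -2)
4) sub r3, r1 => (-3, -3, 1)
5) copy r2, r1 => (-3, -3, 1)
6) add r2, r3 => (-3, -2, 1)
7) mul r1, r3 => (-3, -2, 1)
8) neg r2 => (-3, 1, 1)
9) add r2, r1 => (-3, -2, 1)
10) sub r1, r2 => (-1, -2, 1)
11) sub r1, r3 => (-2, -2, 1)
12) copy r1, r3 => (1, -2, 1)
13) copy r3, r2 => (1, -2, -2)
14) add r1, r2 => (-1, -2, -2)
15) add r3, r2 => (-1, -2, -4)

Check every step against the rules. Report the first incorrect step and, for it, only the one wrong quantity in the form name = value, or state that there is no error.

Recomputing the run from the initial state:
step 1: r1 = -3, r2 = -3, r3 = 5
step 2: r1 = -3, r2 = -3, r3 = 2
step 3: r1 = -3, r2 = -3, r3 = -2
step 4: r1 = -3, r2 = -3, r3 = 1
step 5: r1 = -3, r2 = -3, r3 = 1
step 6: r1 = -3, r2 = -2, r3 = 1
step 7: r1 = -3, r2 = -2, r3 = 1
step 8: r1 = -3, r2 = 2, r3 = 1
step 9: r1 = -3, r2 = -1, r3 = 1
step 10: r1 = -2, r2 = -1, r3 = 1
step 11: r1 = -3, r2 = -1, r3 = 1
step 12: r1 = 1, r2 = -1, r3 = 1
step 13: r1 = 1, r2 = -1, r3 = -1
step 14: r1 = 0, r2 = -1, r3 = -1
step 15: r1 = 0, r2 = -1, r3 = -2
The first disagreement with the trace is at step 8, where the value should be r2 = 2.

step 8, r2 = 2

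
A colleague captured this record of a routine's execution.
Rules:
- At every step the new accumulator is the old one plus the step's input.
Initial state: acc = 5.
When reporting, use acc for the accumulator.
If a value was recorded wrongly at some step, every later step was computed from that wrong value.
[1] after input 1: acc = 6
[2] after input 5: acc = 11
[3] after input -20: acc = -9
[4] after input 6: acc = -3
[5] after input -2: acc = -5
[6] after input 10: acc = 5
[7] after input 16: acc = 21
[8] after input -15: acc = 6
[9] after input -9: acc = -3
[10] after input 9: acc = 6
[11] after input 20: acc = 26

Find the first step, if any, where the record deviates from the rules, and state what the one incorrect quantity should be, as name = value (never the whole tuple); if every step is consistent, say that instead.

no error

step 1: acc = 5 + 1 = 6 -> matches
step 2: acc = 6 + 5 = 11 -> in agreement
step 3: acc = 11 + -20 = -9 -> no discrepancy
step 4: acc = -9 + 6 = -3 -> same as recorded
step 5: acc = -3 + -2 = -5 -> confirmed correct
step 6: acc = -5 + 10 = 5 -> in agreement
step 7: acc = 5 + 16 = 21 -> consistent with the record
step 8: acc = 21 + -15 = 6 -> same as recorded
step 9: acc = 6 + -9 = -3 -> checks out
step 10: acc = -3 + 9 = 6 -> confirmed correct
step 11: acc = 6 + 20 = 26 -> matches
All entries verified; no error found.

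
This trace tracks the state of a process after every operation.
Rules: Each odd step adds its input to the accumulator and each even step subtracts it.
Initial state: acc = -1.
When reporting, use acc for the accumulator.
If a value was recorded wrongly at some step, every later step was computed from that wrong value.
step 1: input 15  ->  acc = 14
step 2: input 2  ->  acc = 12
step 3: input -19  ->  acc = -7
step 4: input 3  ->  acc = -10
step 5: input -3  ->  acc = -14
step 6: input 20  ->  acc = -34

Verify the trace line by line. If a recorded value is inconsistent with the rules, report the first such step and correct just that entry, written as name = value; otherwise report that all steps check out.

step 5, acc = -13

Recomputing the run from the initial state:
step 1: acc = 14
step 2: acc = 12
step 3: acc = -7
step 4: acc = -10
step 5: acc = -13
step 6: acc = -33
The first disagreement with the trace is at step 5, where the value should be acc = -13.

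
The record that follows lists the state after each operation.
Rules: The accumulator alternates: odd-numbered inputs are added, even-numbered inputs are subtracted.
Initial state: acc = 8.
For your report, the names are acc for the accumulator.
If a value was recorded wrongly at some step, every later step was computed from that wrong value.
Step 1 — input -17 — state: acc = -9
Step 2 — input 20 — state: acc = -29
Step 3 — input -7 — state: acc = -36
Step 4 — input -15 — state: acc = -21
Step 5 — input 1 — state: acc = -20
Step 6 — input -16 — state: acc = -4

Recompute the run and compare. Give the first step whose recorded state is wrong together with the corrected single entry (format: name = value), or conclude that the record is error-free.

step 1: acc = 8 + -17 = -9 -> verified
step 2: acc = -9 - 20 = -29 -> matches
step 3: acc = -29 + -7 = -36 -> in agreement
step 4: acc = -36 - -15 = -21 -> verified
step 5: acc = -21 + 1 = -20 -> checks out
step 6: acc = -20 - -16 = -4 -> in agreement
The recomputation confirms every line.

no error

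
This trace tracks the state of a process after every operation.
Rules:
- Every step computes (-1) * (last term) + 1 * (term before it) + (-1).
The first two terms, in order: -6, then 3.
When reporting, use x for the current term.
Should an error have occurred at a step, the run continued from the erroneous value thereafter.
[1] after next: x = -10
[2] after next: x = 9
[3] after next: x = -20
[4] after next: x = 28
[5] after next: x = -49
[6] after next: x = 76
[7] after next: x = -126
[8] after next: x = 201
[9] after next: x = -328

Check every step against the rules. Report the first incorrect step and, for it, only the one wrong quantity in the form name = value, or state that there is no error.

Recomputing the run from the initial state:
step 1: x = -10
step 2: x = 12
step 3: x = -23
step 4: x = 34
step 5: x = -58
step 6: x = 91
step 7: x = -150
step 8: x = 240
step 9: x = -391
The first disagreement with the trace is at step 2, where the value should be x = 12.

step 2, x = 12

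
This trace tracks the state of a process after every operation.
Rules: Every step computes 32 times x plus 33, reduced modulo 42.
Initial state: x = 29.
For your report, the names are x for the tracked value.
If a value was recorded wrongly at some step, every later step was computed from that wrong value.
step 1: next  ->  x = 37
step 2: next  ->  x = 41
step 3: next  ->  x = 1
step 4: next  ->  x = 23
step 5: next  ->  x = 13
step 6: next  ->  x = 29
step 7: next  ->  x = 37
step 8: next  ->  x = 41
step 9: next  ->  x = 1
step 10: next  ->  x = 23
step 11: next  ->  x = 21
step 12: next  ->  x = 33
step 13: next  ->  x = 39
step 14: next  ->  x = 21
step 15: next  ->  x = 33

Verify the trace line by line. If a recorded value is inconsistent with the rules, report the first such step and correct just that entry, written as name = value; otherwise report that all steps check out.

step 11, x = 13

step 1: x = (32*29 + 33) mod 42 = 37 -> consistent with the trace
step 2: x = (32*37 + 33) mod 42 = 41 -> matches
step 3: x = (32*41 + 33) mod 42 = 1 -> consistent with the trace
step 4: x = (32*1 + 33) mod 42 = 23 -> consistent with the trace
step 5: x = (32*23 + 33) mod 42 = 13 -> checks out
step 6: x = (32*13 + 33) mod 42 = 29 -> agrees with the trace
step 7: x = (32*29 + 33) mod 42 = 37 -> checks out
step 8: x = (32*37 + 33) mod 42 = 41 -> agrees with the trace
step 9: x = (32*41 + 33) mod 42 = 1 -> in agreement
step 10: x = (32*1 + 33) mod 42 = 23 -> in agreement
step 11: x = (32*23 + 33) mod 42 = 13 -> the trace has a different value
Step 11 is the first one off; corrected, x = 13.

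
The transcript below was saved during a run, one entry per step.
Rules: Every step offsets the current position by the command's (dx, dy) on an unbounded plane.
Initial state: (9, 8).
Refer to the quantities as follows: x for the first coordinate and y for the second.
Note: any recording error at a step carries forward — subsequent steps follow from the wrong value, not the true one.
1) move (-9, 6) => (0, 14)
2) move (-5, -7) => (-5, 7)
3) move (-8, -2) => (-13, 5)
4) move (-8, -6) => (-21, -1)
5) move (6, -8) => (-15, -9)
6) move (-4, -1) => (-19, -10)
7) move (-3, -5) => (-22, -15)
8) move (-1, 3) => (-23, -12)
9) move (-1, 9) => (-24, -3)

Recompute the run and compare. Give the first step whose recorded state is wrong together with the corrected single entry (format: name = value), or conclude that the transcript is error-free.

Step 1: x = 9 + (-9) = 0, y = 8 + (6) = 14 — exactly as logged.
Step 2: x = 0 + (-5) = -5, y = 14 + (-7) = 7 — checks out.
Step 3: x = -5 + (-8) = -13, y = 7 + (-2) = 5 — no discrepancy.
Step 4: x = -13 + (-8) = -21, y = 5 + (-6) = -1 — verified.
Step 5: x = -21 + (6) = -15, y = -1 + (-8) = -9 — exactly as logged.
Step 6: x = -15 + (-4) = -19, y = -9 + (-1) = -10 — matches.
Step 7: x = -19 + (-3) = -22, y = -10 + (-5) = -15 — verified.
Step 8: x = -22 + (-1) = -23, y = -15 + (3) = -12 — checks out.
Step 9: x = -23 + (-1) = -24, y = -12 + (9) = -3 — consistent with the transcript.
Each recorded entry agrees with the recomputation.

no error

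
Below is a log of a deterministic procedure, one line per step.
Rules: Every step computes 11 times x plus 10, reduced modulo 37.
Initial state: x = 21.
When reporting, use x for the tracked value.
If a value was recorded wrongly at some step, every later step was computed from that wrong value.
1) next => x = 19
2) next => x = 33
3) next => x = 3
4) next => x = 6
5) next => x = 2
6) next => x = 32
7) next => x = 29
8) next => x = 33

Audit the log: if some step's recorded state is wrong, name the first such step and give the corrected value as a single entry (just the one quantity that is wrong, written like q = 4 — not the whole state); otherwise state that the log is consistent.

Step 1: x = (11*21 + 10) mod 37 = 19 — no discrepancy.
Step 2: x = (11*19 + 10) mod 37 = 34 — the log has a different value.
Step 2 is the first one off; corrected, x = 34.

step 2, x = 34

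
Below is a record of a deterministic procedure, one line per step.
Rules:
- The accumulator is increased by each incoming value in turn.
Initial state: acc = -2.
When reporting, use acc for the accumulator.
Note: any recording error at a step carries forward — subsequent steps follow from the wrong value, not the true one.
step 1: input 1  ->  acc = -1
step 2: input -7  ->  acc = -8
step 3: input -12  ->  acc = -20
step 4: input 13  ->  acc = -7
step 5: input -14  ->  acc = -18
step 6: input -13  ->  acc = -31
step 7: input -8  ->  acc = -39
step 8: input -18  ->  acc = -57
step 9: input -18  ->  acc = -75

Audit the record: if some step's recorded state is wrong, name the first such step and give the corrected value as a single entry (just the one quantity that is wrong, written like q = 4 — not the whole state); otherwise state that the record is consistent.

step 5, acc = -21

Step 1: acc = -2 + 1 = -1 — consistent with the record.
Step 2: acc = -1 + -7 = -8 — consistent with the record.
Step 3: acc = -8 + -12 = -20 — agrees with the record.
Step 4: acc = -20 + 13 = -7 — no discrepancy.
Step 5: acc = -7 + -14 = -21 — first mismatch against the record.
So the first discrepancy is step 5, where the right value is acc = -21.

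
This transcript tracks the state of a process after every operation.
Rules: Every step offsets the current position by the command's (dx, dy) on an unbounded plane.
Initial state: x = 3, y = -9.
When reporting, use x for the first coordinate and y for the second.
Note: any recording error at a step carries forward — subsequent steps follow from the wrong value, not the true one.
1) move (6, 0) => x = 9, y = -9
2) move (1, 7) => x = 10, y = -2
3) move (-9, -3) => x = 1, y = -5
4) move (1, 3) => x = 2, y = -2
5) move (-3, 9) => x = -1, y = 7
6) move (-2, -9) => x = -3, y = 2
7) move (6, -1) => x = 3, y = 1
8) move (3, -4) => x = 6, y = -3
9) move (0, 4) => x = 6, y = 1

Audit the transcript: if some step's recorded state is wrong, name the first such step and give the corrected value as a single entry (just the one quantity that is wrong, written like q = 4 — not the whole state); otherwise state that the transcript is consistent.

Recomputing the run from the initial state:
step 1: x = 9, y = -9
step 2: x = 10, y = -2
step 3: x = 1, y = -5
step 4: x = 2, y = -2
step 5: x = -1, y = 7
step 6: x = -3, y = -2
step 7: x = 3, y = -3
step 8: x = 6, y = -7
step 9: x = 6, y = -3
The first disagreement with the transcript is at step 6, where the value should be y = -2.

step 6, y = -2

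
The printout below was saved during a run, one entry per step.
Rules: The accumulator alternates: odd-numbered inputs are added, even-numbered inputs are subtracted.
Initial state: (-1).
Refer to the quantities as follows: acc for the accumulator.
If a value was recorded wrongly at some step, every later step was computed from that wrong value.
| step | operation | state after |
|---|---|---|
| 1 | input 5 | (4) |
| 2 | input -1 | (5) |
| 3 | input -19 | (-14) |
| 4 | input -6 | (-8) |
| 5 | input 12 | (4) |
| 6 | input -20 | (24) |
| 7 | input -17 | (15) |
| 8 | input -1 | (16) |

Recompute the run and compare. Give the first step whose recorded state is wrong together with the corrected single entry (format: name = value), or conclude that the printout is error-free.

step 7, acc = 7

Step 1: acc = -1 + 5 = 4 — consistent with the printout.
Step 2: acc = 4 - -1 = 5 — same as recorded.
Step 3: acc = 5 + -19 = -14 — exactly as logged.
Step 4: acc = -14 - -6 = -8 — no discrepancy.
Step 5: acc = -8 + 12 = 4 — confirmed correct.
Step 6: acc = 4 - -20 = 24 — same as recorded.
Step 7: acc = 24 + -17 = 7 — the recorded entry deviates here.
Step 7 is the first one off; corrected, acc = 7.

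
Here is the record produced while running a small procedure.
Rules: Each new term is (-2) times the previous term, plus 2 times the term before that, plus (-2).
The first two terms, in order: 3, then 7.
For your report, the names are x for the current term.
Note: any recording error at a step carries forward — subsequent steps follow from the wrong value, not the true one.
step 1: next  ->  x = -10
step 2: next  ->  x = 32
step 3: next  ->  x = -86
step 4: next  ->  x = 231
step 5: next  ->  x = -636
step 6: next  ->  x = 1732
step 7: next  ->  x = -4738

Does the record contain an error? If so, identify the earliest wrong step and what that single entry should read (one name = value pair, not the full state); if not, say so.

Recomputing the run from the initial state:
step 1: x = -10
step 2: x = 32
step 3: x = -86
step 4: x = 234
step 5: x = -642
step 6: x = 1750
step 7: x = -4786
The first disagreement with the record is at step 4, where the value should be x = 234.

step 4, x = 234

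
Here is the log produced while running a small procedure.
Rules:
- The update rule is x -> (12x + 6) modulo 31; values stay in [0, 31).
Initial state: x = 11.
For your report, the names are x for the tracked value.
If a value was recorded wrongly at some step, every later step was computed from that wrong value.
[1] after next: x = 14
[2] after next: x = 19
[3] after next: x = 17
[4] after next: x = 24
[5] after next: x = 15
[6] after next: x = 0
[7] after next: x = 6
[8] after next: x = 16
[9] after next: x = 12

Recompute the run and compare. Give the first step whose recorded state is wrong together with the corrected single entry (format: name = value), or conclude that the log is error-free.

no error

step 1: x = (12*11 + 6) mod 31 = 14 -> in agreement
step 2: x = (12*14 + 6) mod 31 = 19 -> exactly as logged
step 3: x = (12*19 + 6) mod 31 = 17 -> in agreement
step 4: x = (12*17 + 6) mod 31 = 24 -> checks out
step 5: x = (12*24 + 6) mod 31 = 15 -> exactly as logged
step 6: x = (12*15 + 6) mod 31 = 0 -> same as recorded
step 7: x = (12*0 + 6) mod 31 = 6 -> verified
step 8: x = (12*6 + 6) mod 31 = 16 -> matches
step 9: x = (12*16 + 6) mod 31 = 12 -> same as recorded
No step deviates from the rules.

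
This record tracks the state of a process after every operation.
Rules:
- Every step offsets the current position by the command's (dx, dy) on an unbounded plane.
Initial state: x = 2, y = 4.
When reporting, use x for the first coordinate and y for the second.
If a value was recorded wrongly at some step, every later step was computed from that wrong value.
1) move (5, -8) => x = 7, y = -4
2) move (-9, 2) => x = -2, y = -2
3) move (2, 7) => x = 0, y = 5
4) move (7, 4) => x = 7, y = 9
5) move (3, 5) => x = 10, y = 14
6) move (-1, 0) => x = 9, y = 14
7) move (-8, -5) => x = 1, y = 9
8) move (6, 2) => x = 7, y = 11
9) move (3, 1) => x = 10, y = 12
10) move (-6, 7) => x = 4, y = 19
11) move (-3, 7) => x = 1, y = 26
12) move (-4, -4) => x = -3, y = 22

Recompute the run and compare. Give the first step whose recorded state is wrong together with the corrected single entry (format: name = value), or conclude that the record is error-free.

1. x = 2 + (5) = 7, y = 4 + (-8) = -4 (no discrepancy)
2. x = 7 + (-9) = -2, y = -4 + (2) = -2 (confirmed correct)
3. x = -2 + (2) = 0, y = -2 + (7) = 5 (confirmed correct)
4. x = 0 + (7) = 7, y = 5 + (4) = 9 (in agreement)
5. x = 7 + (3) = 10, y = 9 + (5) = 14 (exactly as logged)
6. x = 10 + (-1) = 9, y = 14 + (0) = 14 (in agreement)
7. x = 9 + (-8) = 1, y = 14 + (-5) = 9 (same as recorded)
8. x = 1 + (6) = 7, y = 9 + (2) = 11 (consistent with the record)
9. x = 7 + (3) = 10, y = 11 + (1) = 12 (matches)
10. x = 10 + (-6) = 4, y = 12 + (7) = 19 (no discrepancy)
11. x = 4 + (-3) = 1, y = 19 + (7) = 26 (confirmed correct)
12. x = 1 + (-4) = -3, y = 26 + (-4) = 22 (verified)
Every step is consistent.

no error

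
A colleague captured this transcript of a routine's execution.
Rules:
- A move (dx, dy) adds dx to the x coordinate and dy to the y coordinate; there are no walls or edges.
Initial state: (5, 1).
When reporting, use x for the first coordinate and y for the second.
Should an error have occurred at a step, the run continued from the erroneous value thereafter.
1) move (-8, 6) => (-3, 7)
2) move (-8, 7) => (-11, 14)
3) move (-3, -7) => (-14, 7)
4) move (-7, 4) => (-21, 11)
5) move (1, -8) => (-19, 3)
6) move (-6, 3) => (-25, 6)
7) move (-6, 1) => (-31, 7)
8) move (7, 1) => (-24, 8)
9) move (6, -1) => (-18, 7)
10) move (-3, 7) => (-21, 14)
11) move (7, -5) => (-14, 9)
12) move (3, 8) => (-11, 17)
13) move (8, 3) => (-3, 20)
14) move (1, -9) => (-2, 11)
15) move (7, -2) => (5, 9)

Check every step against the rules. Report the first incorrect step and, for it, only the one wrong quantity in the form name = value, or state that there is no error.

step 5, x = -20

1. x = 5 + (-8) = -3, y = 1 + (6) = 7 (in agreement)
2. x = -3 + (-8) = -11, y = 7 + (7) = 14 (same as recorded)
3. x = -11 + (-3) = -14, y = 14 + (-7) = 7 (checks out)
4. x = -14 + (-7) = -21, y = 7 + (4) = 11 (in agreement)
5. x = -21 + (1) = -20, y = 11 + (-8) = 3 (the recorded entry deviates here)
That makes step 5 the first incorrect line — x = -20 is what it should show.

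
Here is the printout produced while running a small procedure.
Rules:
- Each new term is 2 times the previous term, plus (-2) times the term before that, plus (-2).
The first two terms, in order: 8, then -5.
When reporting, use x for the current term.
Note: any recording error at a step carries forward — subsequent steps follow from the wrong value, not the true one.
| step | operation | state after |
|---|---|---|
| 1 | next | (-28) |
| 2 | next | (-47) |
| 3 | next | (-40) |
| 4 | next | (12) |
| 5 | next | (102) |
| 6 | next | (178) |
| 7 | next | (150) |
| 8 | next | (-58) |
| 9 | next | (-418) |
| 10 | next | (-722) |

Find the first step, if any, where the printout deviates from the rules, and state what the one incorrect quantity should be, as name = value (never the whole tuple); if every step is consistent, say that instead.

step 2, x = -48

step 1: x = 2*(-5) + (-2)*(8) + (-2) = -28 -> exactly as logged
step 2: x = 2*(-28) + (-2)*(-5) + (-2) = -48 -> a discrepancy with the printout
Conclusion: step 2 carries the first error; the entry should be x = -48.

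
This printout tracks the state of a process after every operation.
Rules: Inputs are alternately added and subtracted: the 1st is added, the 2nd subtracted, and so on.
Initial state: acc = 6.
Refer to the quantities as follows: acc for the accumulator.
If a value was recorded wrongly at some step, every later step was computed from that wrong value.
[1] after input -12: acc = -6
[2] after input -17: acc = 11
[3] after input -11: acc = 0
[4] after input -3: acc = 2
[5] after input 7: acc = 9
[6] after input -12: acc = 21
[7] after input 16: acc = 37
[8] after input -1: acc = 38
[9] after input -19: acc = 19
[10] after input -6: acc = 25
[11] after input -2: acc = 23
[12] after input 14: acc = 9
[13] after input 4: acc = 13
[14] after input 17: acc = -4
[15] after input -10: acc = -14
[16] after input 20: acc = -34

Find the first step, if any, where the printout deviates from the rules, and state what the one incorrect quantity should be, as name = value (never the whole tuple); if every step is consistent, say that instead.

1. acc = 6 + -12 = -6 (verified)
2. acc = -6 - -17 = 11 (checks out)
3. acc = 11 + -11 = 0 (checks out)
4. acc = 0 - -3 = 3 (this is not what the printout shows)
Conclusion: step 4 carries the first error; the entry should be acc = 3.

step 4, acc = 3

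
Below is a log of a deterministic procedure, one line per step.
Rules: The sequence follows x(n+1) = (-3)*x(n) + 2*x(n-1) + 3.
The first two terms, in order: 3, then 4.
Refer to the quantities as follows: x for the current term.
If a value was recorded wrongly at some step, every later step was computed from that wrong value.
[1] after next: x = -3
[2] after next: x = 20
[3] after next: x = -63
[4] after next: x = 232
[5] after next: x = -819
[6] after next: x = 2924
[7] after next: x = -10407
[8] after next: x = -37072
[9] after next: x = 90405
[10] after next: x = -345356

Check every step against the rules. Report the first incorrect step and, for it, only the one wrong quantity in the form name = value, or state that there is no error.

step 1: x = -3*(4) + (2)*(3) + (3) = -3 -> no discrepancy
step 2: x = -3*(-3) + (2)*(4) + (3) = 20 -> consistent with the log
step 3: x = -3*(20) + (2)*(-3) + (3) = -63 -> agrees with the log
step 4: x = -3*(-63) + (2)*(20) + (3) = 232 -> consistent with the log
step 5: x = -3*(232) + (2)*(-63) + (3) = -819 -> checks out
step 6: x = -3*(-819) + (2)*(232) + (3) = 2924 -> agrees with the log
step 7: x = -3*(2924) + (2)*(-819) + (3) = -10407 -> verified
step 8: x = -3*(-10407) + (2)*(2924) + (3) = 37072 -> a discrepancy with the log
First deviation found at step 8; the corrected entry is x = 37072.

step 8, x = 37072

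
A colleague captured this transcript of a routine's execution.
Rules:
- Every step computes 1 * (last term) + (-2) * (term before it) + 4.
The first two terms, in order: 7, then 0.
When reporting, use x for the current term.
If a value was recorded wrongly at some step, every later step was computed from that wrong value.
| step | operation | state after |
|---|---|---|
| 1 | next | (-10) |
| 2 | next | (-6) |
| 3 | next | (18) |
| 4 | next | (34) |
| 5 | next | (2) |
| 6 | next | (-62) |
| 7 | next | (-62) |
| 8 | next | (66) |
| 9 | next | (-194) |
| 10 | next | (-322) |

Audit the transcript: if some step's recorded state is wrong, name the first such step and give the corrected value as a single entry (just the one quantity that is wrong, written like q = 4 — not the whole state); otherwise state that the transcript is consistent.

Recomputing the run from the initial state:
step 1: x = -10
step 2: x = -6
step 3: x = 18
step 4: x = 34
step 5: x = 2
step 6: x = -62
step 7: x = -62
step 8: x = 66
step 9: x = 194
step 10: x = 66
The first disagreement with the transcript is at step 9, where the value should be x = 194.

step 9, x = 194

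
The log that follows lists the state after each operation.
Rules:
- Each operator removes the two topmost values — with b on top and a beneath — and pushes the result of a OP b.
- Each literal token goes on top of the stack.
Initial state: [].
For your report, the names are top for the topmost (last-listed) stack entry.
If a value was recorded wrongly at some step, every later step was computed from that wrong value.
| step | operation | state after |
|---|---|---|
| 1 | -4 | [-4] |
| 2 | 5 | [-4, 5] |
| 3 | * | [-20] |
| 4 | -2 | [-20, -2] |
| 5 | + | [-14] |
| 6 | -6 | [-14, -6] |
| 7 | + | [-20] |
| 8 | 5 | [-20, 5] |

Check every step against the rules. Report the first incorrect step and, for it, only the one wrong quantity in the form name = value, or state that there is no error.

step 5, top = -22

1. push -4: top = -4 (confirmed correct)
2. push 5: top = 5 (verified)
3. -4 * 5 = -20 (verified)
4. push -2: top = -2 (in agreement)
5. -20 + -2 = -22 (this is not what the log shows)
The earliest wrong entry is at step 5: it should read top = -22.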